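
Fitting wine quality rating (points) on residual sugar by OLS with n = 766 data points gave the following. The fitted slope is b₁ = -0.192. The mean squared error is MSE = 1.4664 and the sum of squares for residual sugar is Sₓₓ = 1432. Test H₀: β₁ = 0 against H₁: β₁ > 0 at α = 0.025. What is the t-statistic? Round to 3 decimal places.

t = -6.000

SE(b₁) = √(MSE/Sₓₓ) = √(1.4664/1432) = 0.0320003.
t = -0.192 / 0.0320003 = -6.000.
df = n − 2 = 764.
One-sided p ≈ 1.0000, which is ≥ 0.025, so fail to reject H₀.
The data do not give significant evidence that the true slope on residual sugar is positive.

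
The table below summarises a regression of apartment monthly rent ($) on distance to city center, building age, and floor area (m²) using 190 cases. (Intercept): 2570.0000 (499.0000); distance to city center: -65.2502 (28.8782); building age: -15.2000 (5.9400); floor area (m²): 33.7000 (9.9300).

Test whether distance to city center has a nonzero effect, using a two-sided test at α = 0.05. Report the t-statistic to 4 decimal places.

t = -2.2595

Read off: b = -65.2502, SE = 28.8782 for distance to city center.
H₀: β₁ = 0 vs H₁: β₁ ≠ 0.
t = -65.2502 / 28.8782 = -2.2595.
df = n − k − 1 = 190 − 3 − 1 = 186.
Two-sided p ≈ 0.0250, which is < 0.05, so reject H₀.
There is evidence that distance to city center is associated with apartment monthly rent, holding the other predictors fixed.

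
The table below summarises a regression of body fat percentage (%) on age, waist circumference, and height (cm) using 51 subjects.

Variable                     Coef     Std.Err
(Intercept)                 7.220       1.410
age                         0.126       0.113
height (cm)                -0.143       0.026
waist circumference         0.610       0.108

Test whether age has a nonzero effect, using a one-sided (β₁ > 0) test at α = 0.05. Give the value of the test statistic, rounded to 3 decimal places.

t = 1.115

Read off: b = 0.126, SE = 0.113 for age.
H₀: β₁ = 0 vs H₁: β₁ > 0.
t = 0.126 / 0.113 = 1.115.
df = n − k − 1 = 51 − 3 − 1 = 47.
One-sided p ≈ 0.1353, which is ≥ 0.05, so fail to reject H₀.
The data do not give significant evidence that the true slope on age is positive, holding the other predictors fixed.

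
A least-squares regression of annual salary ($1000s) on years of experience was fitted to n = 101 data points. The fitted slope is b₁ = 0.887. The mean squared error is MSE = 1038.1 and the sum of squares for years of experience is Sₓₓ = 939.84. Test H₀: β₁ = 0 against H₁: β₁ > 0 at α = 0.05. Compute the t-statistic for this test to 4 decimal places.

t = 0.8440

SE(b₁) = √(MSE/Sₓₓ) = √(1038.1/939.84) = 1.05098.
t = 0.887 / 1.05098 = 0.8440.
df = n − 2 = 99.
One-sided p ≈ 0.2004, which is ≥ 0.05, so fail to reject H₀.
The data do not give significant evidence that the true slope on years of experience is positive.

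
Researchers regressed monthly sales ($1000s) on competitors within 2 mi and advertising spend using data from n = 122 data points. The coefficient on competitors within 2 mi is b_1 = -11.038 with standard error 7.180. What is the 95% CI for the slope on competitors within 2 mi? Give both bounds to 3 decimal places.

df = n − k − 1 = 122 − 2 − 1 = 119.
t* = t_{0.025, 119} = 1.9801.
Margin = t* × SE = 1.9801 × 7.180 = 14.21712.
CI: -11.038 ± 14.21712 → (-25.255, 3.179).
With 95% confidence, each one-unit increase in competitors within 2 mi is associated with a change of between -25.255 and 3.179 $1000s in monthly sales, holding the other predictors fixed.

(-25.255, 3.179)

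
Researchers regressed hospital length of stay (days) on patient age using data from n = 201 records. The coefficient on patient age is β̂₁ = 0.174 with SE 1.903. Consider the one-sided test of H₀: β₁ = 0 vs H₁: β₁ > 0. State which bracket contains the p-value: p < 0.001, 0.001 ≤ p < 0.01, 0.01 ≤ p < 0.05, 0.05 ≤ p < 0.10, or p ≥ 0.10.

p ≥ 0.10

t = 0.174 / 1.903 = 0.091.
df = n − 2 = 201 − 2 = 199.
One-sided p = P(T_{199} > t) ≈ 0.4636.
So p ≥ 0.10.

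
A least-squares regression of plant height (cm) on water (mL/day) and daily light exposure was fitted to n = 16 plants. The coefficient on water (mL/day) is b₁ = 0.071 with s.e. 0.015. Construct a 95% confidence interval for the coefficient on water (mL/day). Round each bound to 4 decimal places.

df = n − k − 1 = 16 − 2 − 1 = 13.
t* = t_{0.025, 13} = 2.160369.
Margin = t* × SE = 2.160369 × 0.015 = 0.032406.
CI: 0.071 ± 0.032406 → (0.0386, 0.1034).
With 95% confidence, each one-unit increase in water (mL/day) is associated with a change of between 0.0386 and 0.1034 cm in plant height, holding the other predictors fixed.

(0.0386, 0.1034)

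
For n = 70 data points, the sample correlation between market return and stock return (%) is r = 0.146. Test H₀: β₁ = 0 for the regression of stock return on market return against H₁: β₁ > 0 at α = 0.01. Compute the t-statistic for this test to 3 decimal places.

t = r·√(n − 2)/√(1 − r²) = 0.146·√68/√0.978684 = 1.217.
df = n − 2 = 68.
One-sided p ≈ 0.1139, which is ≥ 0.01, so fail to reject H₀.
The data do not give significant evidence of a linear association between market return and stock return.

t = 1.217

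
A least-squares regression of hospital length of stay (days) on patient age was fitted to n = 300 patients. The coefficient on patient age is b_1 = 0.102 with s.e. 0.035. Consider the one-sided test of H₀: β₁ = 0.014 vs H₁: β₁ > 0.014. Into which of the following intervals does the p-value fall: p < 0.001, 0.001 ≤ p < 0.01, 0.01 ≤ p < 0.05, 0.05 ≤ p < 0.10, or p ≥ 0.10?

t = (0.102 − 0.014) / 0.035 = 2.514.
df = n − 2 = 300 − 2 = 298.
One-sided p = P(T_{298} > t) ≈ 0.0062.
So 0.001 ≤ p < 0.01.

0.001 ≤ p < 0.01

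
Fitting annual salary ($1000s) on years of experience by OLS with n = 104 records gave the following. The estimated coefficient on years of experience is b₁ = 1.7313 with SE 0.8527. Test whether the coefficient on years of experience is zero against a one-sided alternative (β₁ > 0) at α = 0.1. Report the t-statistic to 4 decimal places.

H₀: β₁ = 0 vs H₁: β₁ > 0.
t = (b₁ − β₁⁰)/SE = 1.7313 / 0.8527 = 2.0304.
df = n − 2 = 104 − 2 = 102.
One-sided p ≈ 0.0225, which is < 0.1, so reject H₀.
There is evidence that the true slope on years of experience is positive.

t = 2.0304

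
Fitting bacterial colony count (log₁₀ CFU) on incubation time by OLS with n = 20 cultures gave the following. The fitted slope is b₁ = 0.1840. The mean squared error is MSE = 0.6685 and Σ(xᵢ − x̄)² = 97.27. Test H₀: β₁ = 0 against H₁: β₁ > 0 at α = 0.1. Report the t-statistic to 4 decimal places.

t = 2.2195

SE(b₁) = √(MSE/Sₓₓ) = √(0.6685/97.27) = 0.0829013.
t = 0.1840 / 0.0829013 = 2.2195.
df = n − 2 = 18.
One-sided p ≈ 0.0198, which is < 0.1, so reject H₀.
There is evidence that the true slope on incubation time is positive.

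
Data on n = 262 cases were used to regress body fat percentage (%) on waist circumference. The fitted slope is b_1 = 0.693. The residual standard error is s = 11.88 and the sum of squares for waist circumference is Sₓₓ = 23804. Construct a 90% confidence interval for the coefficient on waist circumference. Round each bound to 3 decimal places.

(0.566, 0.820)

SE(b_1) = s/√Sₓₓ = 11.88/√23804 = 0.0770001.
df = n − 2 = 260.
t* = t_{0.05, 260} = 1.650735.
Margin = t* × SE = 1.650735 × 0.0770001 = 0.12711.
CI: 0.693 ± 0.12711 → (0.566, 0.820).
With 90% confidence, each one-unit increase in waist circumference is associated with a change of between 0.566 and 0.820 % in body fat percentage.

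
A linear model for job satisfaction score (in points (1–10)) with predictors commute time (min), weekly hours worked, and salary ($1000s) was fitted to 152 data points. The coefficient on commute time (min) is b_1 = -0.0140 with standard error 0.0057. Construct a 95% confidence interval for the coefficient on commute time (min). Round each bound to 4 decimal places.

df = n − k − 1 = 152 − 3 − 1 = 148.
t* = t_{0.025, 148} = 1.976122.
Margin = t* × SE = 1.976122 × 0.0057 = 0.011264.
CI: -0.0140 ± 0.011264 → (-0.0253, -0.0027).
With 95% confidence, each one-unit increase in commute time (min) is associated with a change of between -0.0253 and -0.0027 points (1–10) in job satisfaction score, holding the other predictors fixed.

(-0.0253, -0.0027)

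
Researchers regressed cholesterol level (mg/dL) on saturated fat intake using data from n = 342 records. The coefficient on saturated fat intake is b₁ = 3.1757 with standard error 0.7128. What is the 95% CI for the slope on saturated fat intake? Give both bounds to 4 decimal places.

(1.7736, 4.5778)

df = n − 2 = 342 − 2 = 340.
t* = t_{0.025, 340} = 1.966966.
Margin = t* × SE = 1.966966 × 0.7128 = 1.402053.
CI: 3.1757 ± 1.402053 → (1.7736, 4.5778).
With 95% confidence, each one-unit increase in saturated fat intake is associated with a change of between 1.7736 and 4.5778 mg/dL in cholesterol level.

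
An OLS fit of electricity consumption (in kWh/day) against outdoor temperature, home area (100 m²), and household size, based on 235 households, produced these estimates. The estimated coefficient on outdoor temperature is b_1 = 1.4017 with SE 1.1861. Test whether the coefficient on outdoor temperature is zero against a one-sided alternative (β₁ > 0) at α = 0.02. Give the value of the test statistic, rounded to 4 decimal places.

t = 1.1818

H₀: β₁ = 0 vs H₁: β₁ > 0.
t = (b_1 − β₁⁰)/SE = 1.4017 / 1.1861 = 1.1818.
df = n − k − 1 = 235 − 3 − 1 = 231.
One-sided p ≈ 0.1193, which is ≥ 0.02, so fail to reject H₀.
The data do not give significant evidence that the true slope on outdoor temperature is positive, holding the other predictors fixed.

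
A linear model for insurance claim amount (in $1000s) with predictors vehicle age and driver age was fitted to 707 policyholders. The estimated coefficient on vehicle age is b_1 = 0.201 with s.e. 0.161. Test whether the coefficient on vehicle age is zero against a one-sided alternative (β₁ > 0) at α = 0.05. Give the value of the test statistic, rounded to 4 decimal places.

t = 1.2484

H₀: β₁ = 0 vs H₁: β₁ > 0.
t = (b_1 − β₁⁰)/SE = 0.201 / 0.161 = 1.2484.
df = n − k − 1 = 707 − 2 − 1 = 704.
One-sided p ≈ 0.1061, which is ≥ 0.05, so fail to reject H₀.
The data do not give significant evidence that the true slope on vehicle age is positive, holding the other predictors fixed.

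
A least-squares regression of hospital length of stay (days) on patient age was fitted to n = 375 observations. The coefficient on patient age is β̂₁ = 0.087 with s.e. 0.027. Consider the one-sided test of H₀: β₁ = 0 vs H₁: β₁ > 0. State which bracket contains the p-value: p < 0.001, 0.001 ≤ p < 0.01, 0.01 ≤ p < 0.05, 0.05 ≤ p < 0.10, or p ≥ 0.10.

t = 0.087 / 0.027 = 3.222.
df = n − 2 = 375 − 2 = 373.
One-sided p = P(T_{373} > t) ≈ 0.0007.
So p < 0.001.

p < 0.001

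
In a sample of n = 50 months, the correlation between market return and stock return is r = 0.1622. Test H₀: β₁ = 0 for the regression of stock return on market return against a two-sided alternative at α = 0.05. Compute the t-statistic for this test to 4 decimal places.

t = 1.1388

t = r·√(n − 2)/√(1 − r²) = 0.1622·√48/√0.973691 = 1.1388.
df = n − 2 = 48.
Two-sided p ≈ 0.2604, which is ≥ 0.05, so fail to reject H₀.
The data do not give significant evidence of a linear association between market return and stock return.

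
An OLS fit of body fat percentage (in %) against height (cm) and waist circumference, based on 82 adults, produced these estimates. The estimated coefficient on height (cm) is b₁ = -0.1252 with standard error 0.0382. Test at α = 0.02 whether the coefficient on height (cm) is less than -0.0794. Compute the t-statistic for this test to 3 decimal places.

t = -1.199

H₀: β₁ = -0.0794 vs H₁: β₁ < -0.0794.
t = (b₁ − β₁⁰)/SE = (-0.1252 − (-0.0794)) / 0.0382 = -1.199.
df = n − k − 1 = 82 − 2 − 1 = 79.
One-sided p ≈ 0.1171, which is ≥ 0.02, so fail to reject H₀.
The data do not give significant evidence that the true slope on height (cm) is below -0.0794 % per unit, holding the other predictors fixed.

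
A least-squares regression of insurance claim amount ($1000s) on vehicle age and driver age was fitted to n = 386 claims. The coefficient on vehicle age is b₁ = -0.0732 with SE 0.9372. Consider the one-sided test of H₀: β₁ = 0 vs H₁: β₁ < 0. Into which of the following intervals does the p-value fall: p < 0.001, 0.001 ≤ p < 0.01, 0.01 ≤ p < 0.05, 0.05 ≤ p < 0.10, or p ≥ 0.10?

p ≥ 0.10

t = -0.0732 / 0.9372 = -0.078.
df = n − k − 1 = 386 − 2 − 1 = 383.
One-sided p = P(T_{383} < t) ≈ 0.4689.
So p ≥ 0.10.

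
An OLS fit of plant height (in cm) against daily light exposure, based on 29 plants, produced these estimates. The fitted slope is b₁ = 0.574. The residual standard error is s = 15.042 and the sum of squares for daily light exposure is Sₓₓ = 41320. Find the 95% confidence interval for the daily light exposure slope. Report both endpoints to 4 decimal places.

SE(b₁) = s/√Sₓₓ = 15.042/√41320 = 0.0739989.
df = n − 2 = 27.
t* = t_{0.025, 27} = 2.051831.
Margin = t* × SE = 2.051831 × 0.0739989 = 0.151833.
CI: 0.574 ± 0.151833 → (0.4222, 0.7258).
With 95% confidence, each one-unit increase in daily light exposure is associated with a change of between 0.4222 and 0.7258 cm in plant height.

(0.4222, 0.7258)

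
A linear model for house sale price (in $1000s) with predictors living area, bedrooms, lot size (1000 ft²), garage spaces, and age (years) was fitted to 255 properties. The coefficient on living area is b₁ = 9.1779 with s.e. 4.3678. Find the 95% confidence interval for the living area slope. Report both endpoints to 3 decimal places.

(0.575, 17.780)

df = n − k − 1 = 255 − 5 − 1 = 249.
t* = t_{0.025, 249} = 1.969537.
Margin = t* × SE = 1.969537 × 4.3678 = 8.60254.
CI: 9.1779 ± 8.60254 → (0.575, 17.780).
With 95% confidence, each one-unit increase in living area is associated with a change of between 0.575 and 17.780 $1000s in house sale price, holding the other predictors fixed.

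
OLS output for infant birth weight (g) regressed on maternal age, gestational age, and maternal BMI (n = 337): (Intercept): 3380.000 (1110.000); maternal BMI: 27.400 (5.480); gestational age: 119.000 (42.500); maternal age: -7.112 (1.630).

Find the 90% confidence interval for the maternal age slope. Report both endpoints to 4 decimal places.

Read off: b = -7.112, SE = 1.630 for maternal age.
df = n − k − 1 = 337 − 3 − 1 = 333.
t* = t_{0.05, 333} = 1.649442.
Margin = t* × SE = 1.649442 × 1.630 = 2.688591.
CI: -7.112 ± 2.688591 → (-9.8006, -4.4234).

(-9.8006, -4.4234)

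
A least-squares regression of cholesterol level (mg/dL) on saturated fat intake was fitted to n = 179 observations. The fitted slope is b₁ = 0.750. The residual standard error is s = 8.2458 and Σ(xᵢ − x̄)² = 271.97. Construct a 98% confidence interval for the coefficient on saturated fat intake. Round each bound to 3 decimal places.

(-0.424, 1.924)

SE(b₁) = s/√Sₓₓ = 8.2458/√271.97 = 0.500003.
df = n − 2 = 177.
t* = t_{0.01, 177} = 2.3476.
Margin = t* × SE = 2.3476 × 0.500003 = 1.17381.
CI: 0.750 ± 1.17381 → (-0.424, 1.924).
With 98% confidence, each one-unit increase in saturated fat intake is associated with a change of between -0.424 and 1.924 mg/dL in cholesterol level.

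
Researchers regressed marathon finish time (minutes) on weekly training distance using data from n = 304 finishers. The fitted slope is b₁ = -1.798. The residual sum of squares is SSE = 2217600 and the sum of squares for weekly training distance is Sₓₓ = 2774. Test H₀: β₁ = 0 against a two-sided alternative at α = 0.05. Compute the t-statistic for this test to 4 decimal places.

t = -1.1051

MSE = SSE/(n − 2) = 2217600/302 = 7343.05.
SE(b₁) = √(MSE/Sₓₓ) = √(7343.05/2774) = 1.62699.
t = -1.798 / 1.62699 = -1.1051.
df = n − 2 = 302.
Two-sided p ≈ 0.2700, which is ≥ 0.05, so fail to reject H₀.
The data do not give significant evidence of an association between weekly training distance and marathon finish time.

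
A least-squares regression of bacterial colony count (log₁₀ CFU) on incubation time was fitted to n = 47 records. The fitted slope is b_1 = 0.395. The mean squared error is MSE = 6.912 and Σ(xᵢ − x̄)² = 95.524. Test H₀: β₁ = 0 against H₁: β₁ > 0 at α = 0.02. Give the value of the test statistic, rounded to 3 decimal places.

t = 1.468

SE(b_1) = √(MSE/Sₓₓ) = √(6.912/95.524) = 0.268996.
t = 0.395 / 0.268996 = 1.468.
df = n − 2 = 45.
One-sided p ≈ 0.0745, which is ≥ 0.02, so fail to reject H₀.
The data do not give significant evidence that the true slope on incubation time is positive.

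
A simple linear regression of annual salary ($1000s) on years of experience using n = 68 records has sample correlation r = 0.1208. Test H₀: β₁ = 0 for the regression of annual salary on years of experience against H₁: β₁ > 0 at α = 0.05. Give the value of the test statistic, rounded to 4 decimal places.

t = 0.9886

t = r·√(n − 2)/√(1 − r²) = 0.1208·√66/√0.985407 = 0.9886.
df = n − 2 = 66.
One-sided p ≈ 0.1632, which is ≥ 0.05, so fail to reject H₀.
The data do not give significant evidence of a linear association between years of experience and annual salary.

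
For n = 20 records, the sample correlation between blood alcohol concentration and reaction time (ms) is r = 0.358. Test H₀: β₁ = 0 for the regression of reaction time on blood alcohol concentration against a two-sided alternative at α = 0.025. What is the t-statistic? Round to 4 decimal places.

t = r·√(n − 2)/√(1 − r²) = 0.358·√18/√0.871836 = 1.6267.
df = n − 2 = 18.
Two-sided p ≈ 0.1212, which is ≥ 0.025, so fail to reject H₀.
The data do not give significant evidence of a linear association between blood alcohol concentration and reaction time.

t = 1.6267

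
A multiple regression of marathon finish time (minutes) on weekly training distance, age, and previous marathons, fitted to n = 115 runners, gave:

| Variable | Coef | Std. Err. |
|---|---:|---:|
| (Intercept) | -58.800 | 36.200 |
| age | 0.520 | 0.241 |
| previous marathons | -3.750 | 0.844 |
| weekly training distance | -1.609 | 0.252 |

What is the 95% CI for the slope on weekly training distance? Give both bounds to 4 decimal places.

(-2.1084, -1.1096)

Read off: b = -1.609, SE = 0.252 for weekly training distance.
df = n − k − 1 = 115 − 3 − 1 = 111.
t* = t_{0.025, 111} = 1.981567.
Margin = t* × SE = 1.981567 × 0.252 = 0.499355.
CI: -1.609 ± 0.499355 → (-2.1084, -1.1096).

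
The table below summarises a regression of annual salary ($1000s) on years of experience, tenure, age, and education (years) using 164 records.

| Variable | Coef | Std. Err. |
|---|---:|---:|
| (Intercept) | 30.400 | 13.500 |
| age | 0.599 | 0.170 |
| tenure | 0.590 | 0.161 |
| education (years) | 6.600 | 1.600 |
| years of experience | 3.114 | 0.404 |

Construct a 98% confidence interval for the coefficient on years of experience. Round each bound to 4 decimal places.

Read off: b = 3.114, SE = 0.404 for years of experience.
df = n − k − 1 = 164 − 4 − 1 = 159.
t* = t_{0.01, 159} = 2.350029.
Margin = t* × SE = 2.350029 × 0.404 = 0.949412.
CI: 3.114 ± 0.949412 → (2.1646, 4.0634).

(2.1646, 4.0634)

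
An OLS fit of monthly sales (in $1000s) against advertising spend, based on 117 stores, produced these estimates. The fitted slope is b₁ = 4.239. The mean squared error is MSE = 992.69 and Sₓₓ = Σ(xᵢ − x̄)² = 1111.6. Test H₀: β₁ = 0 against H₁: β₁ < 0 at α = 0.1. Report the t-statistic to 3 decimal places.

t = 4.486

SE(b₁) = √(MSE/Sₓₓ) = √(992.69/1111.6) = 0.945002.
t = 4.239 / 0.945002 = 4.486.
df = n − 2 = 115.
One-sided p ≈ 1.0000, which is ≥ 0.1, so fail to reject H₀.
The data do not give significant evidence that the true slope on advertising spend is negative.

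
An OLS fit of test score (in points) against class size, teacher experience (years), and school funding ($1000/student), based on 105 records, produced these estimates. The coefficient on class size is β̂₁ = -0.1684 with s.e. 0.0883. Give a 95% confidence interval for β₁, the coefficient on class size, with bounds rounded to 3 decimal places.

df = n − k − 1 = 105 − 3 − 1 = 101.
t* = t_{0.025, 101} = 1.983731.
Margin = t* × SE = 1.983731 × 0.0883 = 0.17516.
CI: -0.1684 ± 0.17516 → (-0.344, 0.007).
With 95% confidence, each one-unit increase in class size is associated with a change of between -0.344 and 0.007 points in test score, holding the other predictors fixed.

(-0.344, 0.007)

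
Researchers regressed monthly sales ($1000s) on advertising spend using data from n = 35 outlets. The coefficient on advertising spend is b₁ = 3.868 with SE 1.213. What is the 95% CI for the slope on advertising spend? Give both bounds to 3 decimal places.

(1.400, 6.336)

df = n − 2 = 35 − 2 = 33.
t* = t_{0.025, 33} = 2.034515.
Margin = t* × SE = 2.034515 × 1.213 = 2.46787.
CI: 3.868 ± 2.46787 → (1.400, 6.336).
With 95% confidence, each one-unit increase in advertising spend is associated with a change of between 1.400 and 6.336 $1000s in monthly sales.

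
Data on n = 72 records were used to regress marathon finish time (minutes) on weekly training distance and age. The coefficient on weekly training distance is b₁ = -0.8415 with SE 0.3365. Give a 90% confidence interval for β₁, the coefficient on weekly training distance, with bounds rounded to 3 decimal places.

(-1.403, -0.280)

df = n − k − 1 = 72 − 2 − 1 = 69.
t* = t_{0.05, 69} = 1.667239.
Margin = t* × SE = 1.667239 × 0.3365 = 0.56103.
CI: -0.8415 ± 0.56103 → (-1.403, -0.280).
With 90% confidence, each one-unit increase in weekly training distance is associated with a change of between -1.403 and -0.280 minutes in marathon finish time, holding the other predictors fixed.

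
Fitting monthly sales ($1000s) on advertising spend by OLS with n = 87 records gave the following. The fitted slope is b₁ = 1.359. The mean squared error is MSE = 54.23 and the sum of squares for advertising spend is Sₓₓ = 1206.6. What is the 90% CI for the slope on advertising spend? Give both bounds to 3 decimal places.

(1.006, 1.712)

SE(b₁) = √(MSE/Sₓₓ) = √(54.23/1206.6) = 0.212001.
df = n − 2 = 85.
t* = t_{0.05, 85} = 1.662978.
Margin = t* × SE = 1.662978 × 0.212001 = 0.35255.
CI: 1.359 ± 0.35255 → (1.006, 1.712).
With 90% confidence, each one-unit increase in advertising spend is associated with a change of between 1.006 and 1.712 $1000s in monthly sales.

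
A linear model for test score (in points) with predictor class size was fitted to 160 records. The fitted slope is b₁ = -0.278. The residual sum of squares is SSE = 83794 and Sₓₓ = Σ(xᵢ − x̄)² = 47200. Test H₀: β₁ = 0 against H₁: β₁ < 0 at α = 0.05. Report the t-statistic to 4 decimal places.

MSE = SSE/(n − 2) = 83794/158 = 530.342.
SE(b₁) = √(MSE/Sₓₓ) = √(530.342/47200) = 0.106.
t = -0.278 / 0.106 = -2.6226.
df = n − 2 = 158.
One-sided p ≈ 0.0048, which is < 0.05, so reject H₀.
There is evidence that the true slope on class size is negative.

t = -2.6226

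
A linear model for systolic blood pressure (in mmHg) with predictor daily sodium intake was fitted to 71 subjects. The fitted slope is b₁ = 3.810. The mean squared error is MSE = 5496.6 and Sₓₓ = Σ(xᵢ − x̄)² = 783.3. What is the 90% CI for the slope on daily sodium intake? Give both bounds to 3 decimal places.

SE(b₁) = √(MSE/Sₓₓ) = √(5496.6/783.3) = 2.64901.
df = n − 2 = 69.
t* = t_{0.05, 69} = 1.667239.
Margin = t* × SE = 1.667239 × 2.64901 = 4.41653.
CI: 3.810 ± 4.41653 → (-0.607, 8.227).
With 90% confidence, each one-unit increase in daily sodium intake is associated with a change of between -0.607 and 8.227 mmHg in systolic blood pressure.

(-0.607, 8.227)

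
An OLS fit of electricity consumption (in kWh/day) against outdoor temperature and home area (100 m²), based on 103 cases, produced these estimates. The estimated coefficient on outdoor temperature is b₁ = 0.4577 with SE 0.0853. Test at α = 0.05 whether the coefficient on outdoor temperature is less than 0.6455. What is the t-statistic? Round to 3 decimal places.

H₀: β₁ = 0.6455 vs H₁: β₁ < 0.6455.
t = (b₁ − β₁⁰)/SE = (0.4577 − 0.6455) / 0.0853 = -2.202.
df = n − k − 1 = 103 − 2 − 1 = 100.
One-sided p ≈ 0.0150, which is < 0.05, so reject H₀.
There is evidence that the true slope on outdoor temperature is below 0.6455 kWh/day per unit, holding the other predictors fixed.

t = -2.202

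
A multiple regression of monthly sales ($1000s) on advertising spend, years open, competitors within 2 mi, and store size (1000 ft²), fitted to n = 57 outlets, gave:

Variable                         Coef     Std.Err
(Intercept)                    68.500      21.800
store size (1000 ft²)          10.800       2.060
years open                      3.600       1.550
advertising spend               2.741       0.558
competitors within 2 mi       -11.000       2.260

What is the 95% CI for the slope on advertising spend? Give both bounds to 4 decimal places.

(1.6213, 3.8607)

Read off: b = 2.741, SE = 0.558 for advertising spend.
df = n − k − 1 = 57 − 4 − 1 = 52.
t* = t_{0.025, 52} = 2.006647.
Margin = t* × SE = 2.006647 × 0.558 = 1.119709.
CI: 2.741 ± 1.119709 → (1.6213, 3.8607).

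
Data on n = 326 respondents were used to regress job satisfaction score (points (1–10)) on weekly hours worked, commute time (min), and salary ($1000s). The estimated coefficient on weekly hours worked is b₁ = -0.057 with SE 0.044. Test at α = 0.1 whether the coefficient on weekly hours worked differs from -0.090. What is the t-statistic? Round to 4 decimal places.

t = 0.7500

H₀: β₁ = -0.090 vs H₁: β₁ ≠ -0.090.
t = (b₁ − β₁⁰)/SE = (-0.057 − (-0.090)) / 0.044 = 0.7500.
df = n − k − 1 = 326 − 3 − 1 = 322.
Two-sided p ≈ 0.4538, which is ≥ 0.1, so fail to reject H₀.
The data are consistent with a true slope of -0.090 points (1–10) per unit of weekly hours worked, holding the other predictors fixed.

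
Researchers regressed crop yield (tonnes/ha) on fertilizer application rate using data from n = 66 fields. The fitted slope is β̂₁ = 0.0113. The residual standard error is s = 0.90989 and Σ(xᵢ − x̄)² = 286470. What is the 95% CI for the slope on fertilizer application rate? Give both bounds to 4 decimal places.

(0.0079, 0.0147)

SE(β̂₁) = s/√Sₓₓ = 0.90989/√286470 = 0.0017.
df = n − 2 = 64.
t* = t_{0.025, 64} = 1.99773.
Margin = t* × SE = 1.99773 × 0.0017 = 0.003396.
CI: 0.0113 ± 0.003396 → (0.0079, 0.0147).
With 95% confidence, each one-unit increase in fertilizer application rate is associated with a change of between 0.0079 and 0.0147 tonnes/ha in crop yield.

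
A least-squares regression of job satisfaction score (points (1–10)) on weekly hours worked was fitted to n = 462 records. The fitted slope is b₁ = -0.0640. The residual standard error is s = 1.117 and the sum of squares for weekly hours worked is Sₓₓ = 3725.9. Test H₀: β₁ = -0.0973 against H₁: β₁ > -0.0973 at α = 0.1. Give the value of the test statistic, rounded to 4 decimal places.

SE(b₁) = s/√Sₓₓ = 1.117/√3725.9 = 0.0182994.
t = (-0.0640 − (-0.0973)) / 0.0182994 = 1.8197.
df = n − 2 = 460.
One-sided p ≈ 0.0347, which is < 0.1, so reject H₀.
There is evidence that the true slope on weekly hours worked exceeds -0.0973 points (1–10) per unit.

t = 1.8197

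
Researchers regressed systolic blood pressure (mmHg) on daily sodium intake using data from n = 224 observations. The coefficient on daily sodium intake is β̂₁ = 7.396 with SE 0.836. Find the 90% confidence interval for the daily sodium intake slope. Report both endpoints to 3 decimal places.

(6.015, 8.777)

df = n − 2 = 224 − 2 = 222.
t* = t_{0.05, 222} = 1.651746.
Margin = t* × SE = 1.651746 × 0.836 = 1.38086.
CI: 7.396 ± 1.38086 → (6.015, 8.777).
With 90% confidence, each one-unit increase in daily sodium intake is associated with a change of between 6.015 and 8.777 mmHg in systolic blood pressure.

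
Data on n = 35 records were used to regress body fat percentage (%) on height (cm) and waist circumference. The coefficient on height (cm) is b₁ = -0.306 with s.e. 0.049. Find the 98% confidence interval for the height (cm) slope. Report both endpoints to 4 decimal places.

(-0.4260, -0.1860)

df = n − k − 1 = 35 − 2 − 1 = 32.
t* = t_{0.01, 32} = 2.448678.
Margin = t* × SE = 2.448678 × 0.049 = 0.119985.
CI: -0.306 ± 0.119985 → (-0.4260, -0.1860).
With 98% confidence, each one-unit increase in height (cm) is associated with a change of between -0.4260 and -0.1860 % in body fat percentage, holding the other predictors fixed.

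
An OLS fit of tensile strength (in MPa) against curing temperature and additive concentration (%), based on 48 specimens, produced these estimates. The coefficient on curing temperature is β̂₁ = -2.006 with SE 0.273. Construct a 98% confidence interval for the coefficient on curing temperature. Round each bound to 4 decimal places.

df = n − k − 1 = 48 − 2 − 1 = 45.
t* = t_{0.01, 45} = 2.412116.
Margin = t* × SE = 2.412116 × 0.273 = 0.658508.
CI: -2.006 ± 0.658508 → (-2.6645, -1.3475).
With 98% confidence, each one-unit increase in curing temperature is associated with a change of between -2.6645 and -1.3475 MPa in tensile strength, holding the other predictors fixed.

(-2.6645, -1.3475)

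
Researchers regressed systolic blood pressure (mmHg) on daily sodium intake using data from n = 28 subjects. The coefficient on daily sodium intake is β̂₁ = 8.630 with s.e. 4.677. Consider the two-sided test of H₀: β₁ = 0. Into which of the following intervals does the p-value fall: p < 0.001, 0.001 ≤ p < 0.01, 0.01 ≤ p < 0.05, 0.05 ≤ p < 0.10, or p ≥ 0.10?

t = 8.630 / 4.677 = 1.845.
df = n − 2 = 28 − 2 = 26.
Two-sided p = 2·P(T_{26} > |t|) ≈ 0.0764.
So 0.05 ≤ p < 0.10.

0.05 ≤ p < 0.10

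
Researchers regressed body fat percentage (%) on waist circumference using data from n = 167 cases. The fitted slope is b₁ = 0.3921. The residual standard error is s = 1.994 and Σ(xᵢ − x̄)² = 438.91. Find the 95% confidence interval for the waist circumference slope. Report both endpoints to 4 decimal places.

SE(b₁) = s/√Sₓₓ = 1.994/√438.91 = 0.0951782.
df = n − 2 = 165.
t* = t_{0.025, 165} = 1.974446.
Margin = t* × SE = 1.974446 × 0.0951782 = 0.187924.
CI: 0.3921 ± 0.187924 → (0.2042, 0.5800).
With 95% confidence, each one-unit increase in waist circumference is associated with a change of between 0.2042 and 0.5800 % in body fat percentage.

(0.2042, 0.5800)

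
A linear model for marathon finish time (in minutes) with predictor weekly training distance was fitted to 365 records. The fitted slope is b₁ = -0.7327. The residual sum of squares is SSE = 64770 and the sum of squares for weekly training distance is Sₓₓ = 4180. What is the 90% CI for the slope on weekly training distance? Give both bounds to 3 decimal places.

(-1.073, -0.392)

MSE = SSE/(n − 2) = 64770/363 = 178.43.
SE(b₁) = √(MSE/Sₓₓ) = √(178.43/4180) = 0.206607.
df = n − 2 = 363.
t* = t_{0.05, 363} = 1.649062.
Margin = t* × SE = 1.649062 × 0.206607 = 0.34071.
CI: -0.7327 ± 0.34071 → (-1.073, -0.392).
With 90% confidence, each one-unit increase in weekly training distance is associated with a change of between -1.073 and -0.392 minutes in marathon finish time.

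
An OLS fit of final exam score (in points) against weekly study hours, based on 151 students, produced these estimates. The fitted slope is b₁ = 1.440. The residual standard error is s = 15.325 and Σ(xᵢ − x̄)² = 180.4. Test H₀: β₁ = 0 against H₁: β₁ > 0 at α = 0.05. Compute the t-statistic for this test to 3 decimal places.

t = 1.262

SE(b₁) = s/√Sₓₓ = 15.325/√180.4 = 1.14099.
t = 1.440 / 1.14099 = 1.262.
df = n − 2 = 149.
One-sided p ≈ 0.1044, which is ≥ 0.05, so fail to reject H₀.
The data do not give significant evidence that the true slope on weekly study hours is positive.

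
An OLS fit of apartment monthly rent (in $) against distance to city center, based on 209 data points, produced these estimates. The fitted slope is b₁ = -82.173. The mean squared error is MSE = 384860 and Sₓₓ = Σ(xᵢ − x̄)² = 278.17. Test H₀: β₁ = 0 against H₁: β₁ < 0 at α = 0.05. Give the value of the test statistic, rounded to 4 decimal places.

SE(b₁) = √(MSE/Sₓₓ) = √(384860/278.17) = 37.196.
t = -82.173 / 37.196 = -2.2092.
df = n − 2 = 207.
One-sided p ≈ 0.0141, which is < 0.05, so reject H₀.
There is evidence that the true slope on distance to city center is negative.

t = -2.2092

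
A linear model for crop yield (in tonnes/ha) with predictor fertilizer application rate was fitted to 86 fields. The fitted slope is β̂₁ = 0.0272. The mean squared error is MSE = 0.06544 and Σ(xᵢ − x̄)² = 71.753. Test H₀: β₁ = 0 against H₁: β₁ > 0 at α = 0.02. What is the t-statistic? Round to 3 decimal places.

SE(β̂₁) = √(MSE/Sₓₓ) = √(0.06544/71.753) = 0.0301996.
t = 0.0272 / 0.0301996 = 0.901.
df = n − 2 = 84.
One-sided p ≈ 0.1852, which is ≥ 0.02, so fail to reject H₀.
The data do not give significant evidence that the true slope on fertilizer application rate is positive.

t = 0.901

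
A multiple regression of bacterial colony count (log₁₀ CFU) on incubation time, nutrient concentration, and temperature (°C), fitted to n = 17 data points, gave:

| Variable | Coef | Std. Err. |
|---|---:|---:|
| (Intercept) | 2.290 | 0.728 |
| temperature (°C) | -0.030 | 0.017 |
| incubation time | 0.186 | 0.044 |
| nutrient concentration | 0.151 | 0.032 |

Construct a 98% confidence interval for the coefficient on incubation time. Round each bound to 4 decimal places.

(0.0694, 0.3026)

Read off: b = 0.186, SE = 0.044 for incubation time.
df = n − k − 1 = 17 − 3 − 1 = 13.
t* = t_{0.01, 13} = 2.650309.
Margin = t* × SE = 2.650309 × 0.044 = 0.116614.
CI: 0.186 ± 0.116614 → (0.0694, 0.3026).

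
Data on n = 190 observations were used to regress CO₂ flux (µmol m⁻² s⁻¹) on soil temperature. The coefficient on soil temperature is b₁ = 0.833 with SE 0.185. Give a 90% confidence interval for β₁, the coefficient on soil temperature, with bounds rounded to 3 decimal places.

(0.527, 1.139)

df = n − 2 = 190 − 2 = 188.
t* = t_{0.05, 188} = 1.652999.
Margin = t* × SE = 1.652999 × 0.185 = 0.30580.
CI: 0.833 ± 0.30580 → (0.527, 1.139).
With 90% confidence, each one-unit increase in soil temperature is associated with a change of between 0.527 and 1.139 µmol m⁻² s⁻¹ in CO₂ flux.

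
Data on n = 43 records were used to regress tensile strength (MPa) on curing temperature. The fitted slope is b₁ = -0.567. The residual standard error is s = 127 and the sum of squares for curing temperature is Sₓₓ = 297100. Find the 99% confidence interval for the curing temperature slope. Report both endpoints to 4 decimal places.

SE(b₁) = s/√Sₓₓ = 127/√297100 = 0.232998.
df = n − 2 = 41.
t* = t_{0.005, 41} = 2.701181.
Margin = t* × SE = 2.701181 × 0.232998 = 0.629370.
CI: -0.567 ± 0.629370 → (-1.1964, 0.0624).
With 99% confidence, each one-unit increase in curing temperature is associated with a change of between -1.1964 and 0.0624 MPa in tensile strength.

(-1.1964, 0.0624)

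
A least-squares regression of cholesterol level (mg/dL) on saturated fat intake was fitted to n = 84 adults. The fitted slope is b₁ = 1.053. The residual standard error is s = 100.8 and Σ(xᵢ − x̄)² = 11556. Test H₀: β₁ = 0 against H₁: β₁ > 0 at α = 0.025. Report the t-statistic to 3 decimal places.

t = 1.123

SE(b₁) = s/√Sₓₓ = 100.8/√11556 = 0.937685.
t = 1.053 / 0.937685 = 1.123.
df = n − 2 = 82.
One-sided p ≈ 0.1324, which is ≥ 0.025, so fail to reject H₀.
The data do not give significant evidence that the true slope on saturated fat intake is positive.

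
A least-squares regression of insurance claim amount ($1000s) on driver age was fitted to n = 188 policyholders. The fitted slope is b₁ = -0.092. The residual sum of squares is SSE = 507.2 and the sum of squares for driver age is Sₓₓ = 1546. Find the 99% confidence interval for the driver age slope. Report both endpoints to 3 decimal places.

(-0.201, 0.017)

MSE = SSE/(n − 2) = 507.2/186 = 2.72688.
SE(b₁) = √(MSE/Sₓₓ) = √(2.72688/1546) = 0.041998.
df = n − 2 = 186.
t* = t_{0.005, 186} = 2.60252.
Margin = t* × SE = 2.60252 × 0.041998 = 0.10930.
CI: -0.092 ± 0.10930 → (-0.201, 0.017).
With 99% confidence, each one-unit increase in driver age is associated with a change of between -0.201 and 0.017 $1000s in insurance claim amount.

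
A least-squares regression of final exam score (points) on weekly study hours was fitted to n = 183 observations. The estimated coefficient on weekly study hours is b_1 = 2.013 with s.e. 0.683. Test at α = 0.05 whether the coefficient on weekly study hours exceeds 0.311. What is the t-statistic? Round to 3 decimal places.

H₀: β₁ = 0.311 vs H₁: β₁ > 0.311.
t = (b_1 − β₁⁰)/SE = (2.013 − 0.311) / 0.683 = 2.492.
df = n − 2 = 183 − 2 = 181.
One-sided p ≈ 0.0068, which is < 0.05, so reject H₀.
There is evidence that the true slope on weekly study hours exceeds 0.311 points per unit.

t = 2.492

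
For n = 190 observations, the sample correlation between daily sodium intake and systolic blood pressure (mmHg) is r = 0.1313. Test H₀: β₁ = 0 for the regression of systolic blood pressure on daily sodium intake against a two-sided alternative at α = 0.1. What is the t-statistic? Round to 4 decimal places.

t = r·√(n − 2)/√(1 − r²) = 0.1313·√188/√0.98276 = 1.8160.
df = n − 2 = 188.
Two-sided p ≈ 0.0710, which is < 0.1, so reject H₀.
There is evidence of a linear association between daily sodium intake and systolic blood pressure.

t = 1.8160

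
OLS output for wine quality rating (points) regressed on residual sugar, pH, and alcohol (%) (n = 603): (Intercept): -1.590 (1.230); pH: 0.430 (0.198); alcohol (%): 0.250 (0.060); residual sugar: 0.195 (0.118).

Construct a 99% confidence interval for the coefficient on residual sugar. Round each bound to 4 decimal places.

Read off: b = 0.195, SE = 0.118 for residual sugar.
df = n − k − 1 = 603 − 3 − 1 = 599.
t* = t_{0.005, 599} = 2.584062.
Margin = t* × SE = 2.584062 × 0.118 = 0.304919.
CI: 0.195 ± 0.304919 → (-0.1099, 0.4999).

(-0.1099, 0.4999)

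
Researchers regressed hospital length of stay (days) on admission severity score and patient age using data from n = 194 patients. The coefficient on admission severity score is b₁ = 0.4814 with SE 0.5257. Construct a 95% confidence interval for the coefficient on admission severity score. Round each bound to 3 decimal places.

(-0.556, 1.518)

df = n − k − 1 = 194 − 2 − 1 = 191.
t* = t_{0.025, 191} = 1.972462.
Margin = t* × SE = 1.972462 × 0.5257 = 1.03692.
CI: 0.4814 ± 1.03692 → (-0.556, 1.518).
With 95% confidence, each one-unit increase in admission severity score is associated with a change of between -0.556 and 1.518 days in hospital length of stay, holding the other predictors fixed.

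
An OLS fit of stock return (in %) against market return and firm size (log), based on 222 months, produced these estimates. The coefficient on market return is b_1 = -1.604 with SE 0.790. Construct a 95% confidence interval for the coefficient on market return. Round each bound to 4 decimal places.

(-3.1610, -0.0470)

df = n − k − 1 = 222 − 2 − 1 = 219.
t* = t_{0.025, 219} = 1.970855.
Margin = t* × SE = 1.970855 × 0.790 = 1.556976.
CI: -1.604 ± 1.556976 → (-3.1610, -0.0470).
With 95% confidence, each one-unit increase in market return is associated with a change of between -3.1610 and -0.0470 % in stock return, holding the other predictors fixed.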